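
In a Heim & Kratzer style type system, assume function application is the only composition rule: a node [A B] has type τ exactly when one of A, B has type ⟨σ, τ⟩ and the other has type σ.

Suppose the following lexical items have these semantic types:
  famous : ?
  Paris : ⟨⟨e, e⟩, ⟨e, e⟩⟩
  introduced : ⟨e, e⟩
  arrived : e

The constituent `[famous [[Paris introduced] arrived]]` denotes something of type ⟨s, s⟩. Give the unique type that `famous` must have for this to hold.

⟨e, ⟨s, s⟩⟩

At [famous [[Paris introduced] arrived]] (required: ⟨s, s⟩): [[Paris introduced] arrived] is e, which is not a function with range ⟨s, s⟩; hence famous is the functor — type ⟨e, ⟨s, s⟩⟩.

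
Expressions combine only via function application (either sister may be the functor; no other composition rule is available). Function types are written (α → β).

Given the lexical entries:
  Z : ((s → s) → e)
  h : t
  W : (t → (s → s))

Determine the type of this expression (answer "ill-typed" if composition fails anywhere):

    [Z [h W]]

e

[h W]: functor W : (t → (s → s)), argument h : t; result (s → s).
[Z [h W]]: functor Z : ((s → s) → e), argument [h W] : (s → s); result e.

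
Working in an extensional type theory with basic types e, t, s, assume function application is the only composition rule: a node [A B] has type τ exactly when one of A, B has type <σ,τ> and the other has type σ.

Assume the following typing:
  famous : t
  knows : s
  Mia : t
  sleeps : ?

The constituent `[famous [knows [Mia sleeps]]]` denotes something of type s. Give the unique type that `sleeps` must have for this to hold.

For [famous [knows [Mia sleeps]]] to have type s with famous of type t, [knows [Mia sleeps]] must be the function: [knows [Mia sleeps]] : <t,s>.
For [knows [Mia sleeps]] to have type <t,s> with knows of type s, [Mia sleeps] must be the function: [Mia sleeps] : <s,<t,s>>.
For [Mia sleeps] to have type <s,<t,s>> with Mia of type t, sleeps must be the function: sleeps : <t,<s,<t,s>>>.

<t,<s,<t,s>>>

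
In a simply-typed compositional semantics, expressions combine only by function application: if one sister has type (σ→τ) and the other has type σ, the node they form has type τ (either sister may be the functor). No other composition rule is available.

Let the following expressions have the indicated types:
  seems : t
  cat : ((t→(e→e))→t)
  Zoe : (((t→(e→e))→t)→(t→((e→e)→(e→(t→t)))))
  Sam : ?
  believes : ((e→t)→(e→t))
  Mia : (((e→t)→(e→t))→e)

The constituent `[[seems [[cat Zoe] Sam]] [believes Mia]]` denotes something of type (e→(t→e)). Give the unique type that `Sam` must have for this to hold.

((t→((e→e)→(e→(t→t))))→(t→(e→(e→(t→e)))))

[[seems [[cat Zoe] Sam]] [believes Mia]] is required to be (e→(t→e)). [believes Mia] : e cannot yield (e→(t→e)) as functor, so [seems [[cat Zoe] Sam]] : (e→(e→(t→e))).
[seems [[cat Zoe] Sam]] is required to be (e→(e→(t→e))). seems : t cannot yield (e→(e→(t→e))) as functor, so [[cat Zoe] Sam] : (t→(e→(e→(t→e)))).
[[cat Zoe] Sam] is required to be (t→(e→(e→(t→e)))). [cat Zoe] : (t→((e→e)→(e→(t→t)))) cannot yield (t→(e→(e→(t→e)))) as functor, so Sam : ((t→((e→e)→(e→(t→t))))→(t→(e→(e→(t→e))))).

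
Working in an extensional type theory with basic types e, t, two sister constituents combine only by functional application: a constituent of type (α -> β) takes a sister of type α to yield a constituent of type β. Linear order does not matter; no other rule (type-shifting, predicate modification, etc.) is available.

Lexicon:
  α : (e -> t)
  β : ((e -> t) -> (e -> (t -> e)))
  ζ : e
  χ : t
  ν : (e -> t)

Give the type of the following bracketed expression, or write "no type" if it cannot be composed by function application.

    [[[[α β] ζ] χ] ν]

t

[α β]: ((e -> t) -> (e -> (t -> e))) applied to (e -> t) yields (e -> (t -> e)).
[[α β] ζ]: (e -> (t -> e)) applied to e yields (t -> e).
[[[α β] ζ] χ]: (t -> e) applied to t yields e.
[[[[α β] ζ] χ] ν]: (e -> t) applied to e yields t.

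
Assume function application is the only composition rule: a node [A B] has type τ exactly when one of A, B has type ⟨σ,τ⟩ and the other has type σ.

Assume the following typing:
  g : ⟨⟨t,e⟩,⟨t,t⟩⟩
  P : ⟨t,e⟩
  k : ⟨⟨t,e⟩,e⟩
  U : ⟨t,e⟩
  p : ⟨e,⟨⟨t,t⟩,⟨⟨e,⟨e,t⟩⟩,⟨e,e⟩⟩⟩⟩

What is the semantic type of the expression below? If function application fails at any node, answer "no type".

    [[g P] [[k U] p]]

[g P]: functor g : ⟨⟨t,e⟩,⟨t,t⟩⟩, argument P : ⟨t,e⟩; result ⟨t,t⟩.
[k U]: functor k : ⟨⟨t,e⟩,e⟩, argument U : ⟨t,e⟩; result e.
[[k U] p]: functor p : ⟨e,⟨⟨t,t⟩,⟨⟨e,⟨e,t⟩⟩,⟨e,e⟩⟩⟩⟩, argument [k U] : e; result ⟨⟨t,t⟩,⟨⟨e,⟨e,t⟩⟩,⟨e,e⟩⟩⟩.
[[g P] [[k U] p]]: functor [[k U] p] : ⟨⟨t,t⟩,⟨⟨e,⟨e,t⟩⟩,⟨e,e⟩⟩⟩, argument [g P] : ⟨t,t⟩; result ⟨⟨e,⟨e,t⟩⟩,⟨e,e⟩⟩.

⟨⟨e,⟨e,t⟩⟩,⟨e,e⟩⟩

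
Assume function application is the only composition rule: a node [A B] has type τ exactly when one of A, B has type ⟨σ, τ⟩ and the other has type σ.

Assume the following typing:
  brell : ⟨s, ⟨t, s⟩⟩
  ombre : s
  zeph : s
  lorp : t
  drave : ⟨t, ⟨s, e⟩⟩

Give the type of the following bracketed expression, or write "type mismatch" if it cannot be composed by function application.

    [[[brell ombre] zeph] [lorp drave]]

type mismatch

[brell ombre] — brell of type ⟨s, ⟨t, s⟩⟩ combines with ombre of type s: type ⟨t, s⟩.
At [[brell ombre] zeph]: neither ⟨t, s⟩ nor s can take the other as argument; the node is ill-typed.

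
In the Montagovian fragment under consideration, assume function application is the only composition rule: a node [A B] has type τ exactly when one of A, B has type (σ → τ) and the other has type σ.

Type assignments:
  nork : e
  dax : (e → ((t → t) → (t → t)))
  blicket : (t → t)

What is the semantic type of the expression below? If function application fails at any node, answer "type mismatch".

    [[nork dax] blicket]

(t → t)

[nork dax]: functor dax : (e → ((t → t) → (t → t))), argument nork : e; result ((t → t) → (t → t)).
[[nork dax] blicket]: functor [nork dax] : ((t → t) → (t → t)), argument blicket : (t → t); result (t → t).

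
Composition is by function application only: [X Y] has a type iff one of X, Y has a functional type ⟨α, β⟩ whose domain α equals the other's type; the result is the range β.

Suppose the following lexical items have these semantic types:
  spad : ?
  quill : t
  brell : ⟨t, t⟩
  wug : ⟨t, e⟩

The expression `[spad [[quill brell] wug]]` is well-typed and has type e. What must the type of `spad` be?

⟨e, e⟩

[spad [[quill brell] wug]] must have type e. The sister [[quill brell] wug] has type e; that is not a function onto e, so spad must be the functor, of type ⟨e, e⟩.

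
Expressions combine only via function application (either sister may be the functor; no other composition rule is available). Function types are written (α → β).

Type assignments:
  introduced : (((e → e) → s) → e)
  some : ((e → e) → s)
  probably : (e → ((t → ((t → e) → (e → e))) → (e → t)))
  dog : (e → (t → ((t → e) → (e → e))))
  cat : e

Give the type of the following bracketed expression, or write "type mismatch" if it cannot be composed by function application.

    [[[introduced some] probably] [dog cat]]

[introduced some] — introduced of type (((e → e) → s) → e) combines with some of type ((e → e) → s): type e.
[[introduced some] probably] — probably of type (e → ((t → ((t → e) → (e → e))) → (e → t))) combines with [introduced some] of type e: type ((t → ((t → e) → (e → e))) → (e → t)).
[dog cat] — dog of type (e → (t → ((t → e) → (e → e)))) combines with cat of type e: type (t → ((t → e) → (e → e))).
[[[introduced some] probably] [dog cat]] — [[introduced some] probably] of type ((t → ((t → e) → (e → e))) → (e → t)) combines with [dog cat] of type (t → ((t → e) → (e → e))): type (e → t).

(e → t)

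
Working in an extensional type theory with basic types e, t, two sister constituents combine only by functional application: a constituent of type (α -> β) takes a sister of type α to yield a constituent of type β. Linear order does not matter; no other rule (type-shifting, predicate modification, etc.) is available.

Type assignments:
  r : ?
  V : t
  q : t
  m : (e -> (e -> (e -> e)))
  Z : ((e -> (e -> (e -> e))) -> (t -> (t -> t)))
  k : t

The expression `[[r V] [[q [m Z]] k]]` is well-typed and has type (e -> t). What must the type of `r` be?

[[r V] [[q [m Z]] k]] is required to be (e -> t). [[q [m Z]] k] : t cannot yield (e -> t) as functor, so [r V] : (t -> (e -> t)).
[r V] is required to be (t -> (e -> t)). V : t cannot yield (t -> (e -> t)) as functor, so r : (t -> (t -> (e -> t))).

(t -> (t -> (e -> t)))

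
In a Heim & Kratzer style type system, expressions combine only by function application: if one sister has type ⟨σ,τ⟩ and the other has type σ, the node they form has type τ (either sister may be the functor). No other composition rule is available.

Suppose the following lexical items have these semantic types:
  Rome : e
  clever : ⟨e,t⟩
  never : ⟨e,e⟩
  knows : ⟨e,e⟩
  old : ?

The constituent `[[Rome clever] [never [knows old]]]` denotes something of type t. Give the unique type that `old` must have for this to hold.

At [[Rome clever] [never [knows old]]] (required: t): [Rome clever] is t, which is not a function with range t; hence [never [knows old]] is the functor — type ⟨t,t⟩.
At [never [knows old]] (required: ⟨t,t⟩): never is ⟨e,e⟩, which is not a function with range ⟨t,t⟩; hence [knows old] is the functor — type ⟨⟨e,e⟩,⟨t,t⟩⟩.
At [knows old] (required: ⟨⟨e,e⟩,⟨t,t⟩⟩): knows is ⟨e,e⟩, which is not a function with range ⟨⟨e,e⟩,⟨t,t⟩⟩; hence old is the functor — type ⟨⟨e,e⟩,⟨⟨e,e⟩,⟨t,t⟩⟩⟩.

⟨⟨e,e⟩,⟨⟨e,e⟩,⟨t,t⟩⟩⟩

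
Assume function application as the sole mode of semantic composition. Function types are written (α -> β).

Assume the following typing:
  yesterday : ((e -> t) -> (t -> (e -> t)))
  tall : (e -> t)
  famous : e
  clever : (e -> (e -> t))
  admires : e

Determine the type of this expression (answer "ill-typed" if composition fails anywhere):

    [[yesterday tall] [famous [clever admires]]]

[yesterday tall]: ((e -> t) -> (t -> (e -> t))) applied to (e -> t) yields (t -> (e -> t)).
[clever admires]: (e -> (e -> t)) applied to e yields (e -> t).
[famous [clever admires]]: (e -> t) applied to e yields t.
[[yesterday tall] [famous [clever admires]]]: (t -> (e -> t)) applied to t yields (e -> t).

(e -> t)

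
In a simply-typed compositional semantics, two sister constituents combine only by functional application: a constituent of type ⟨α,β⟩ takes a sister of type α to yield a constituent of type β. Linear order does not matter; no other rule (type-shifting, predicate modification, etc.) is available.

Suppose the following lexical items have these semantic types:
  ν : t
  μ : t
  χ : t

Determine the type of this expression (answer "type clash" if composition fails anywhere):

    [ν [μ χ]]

[μ χ]: t and t cannot combine by function application — type clash.

type clash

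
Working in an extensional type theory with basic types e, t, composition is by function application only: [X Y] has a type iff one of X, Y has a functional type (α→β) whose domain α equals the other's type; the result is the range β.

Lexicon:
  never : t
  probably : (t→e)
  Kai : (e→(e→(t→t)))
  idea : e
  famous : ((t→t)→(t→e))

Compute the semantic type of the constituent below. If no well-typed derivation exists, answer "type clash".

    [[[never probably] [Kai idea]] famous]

(t→e)

[never probably] — probably of type (t→e) combines with never of type t: type e.
[Kai idea] — Kai of type (e→(e→(t→t))) combines with idea of type e: type (e→(t→t)).
[[never probably] [Kai idea]] — [Kai idea] of type (e→(t→t)) combines with [never probably] of type e: type (t→t).
[[[never probably] [Kai idea]] famous] — famous of type ((t→t)→(t→e)) combines with [[never probably] [Kai idea]] of type (t→t): type (t→e).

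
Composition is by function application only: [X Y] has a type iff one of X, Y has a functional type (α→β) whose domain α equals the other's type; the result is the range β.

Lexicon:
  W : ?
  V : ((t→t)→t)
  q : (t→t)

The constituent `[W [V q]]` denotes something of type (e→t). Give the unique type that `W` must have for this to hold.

(t→(e→t))

For [W [V q]] to have type (e→t) with [V q] of type t, W must be the function: W : (t→(e→t)).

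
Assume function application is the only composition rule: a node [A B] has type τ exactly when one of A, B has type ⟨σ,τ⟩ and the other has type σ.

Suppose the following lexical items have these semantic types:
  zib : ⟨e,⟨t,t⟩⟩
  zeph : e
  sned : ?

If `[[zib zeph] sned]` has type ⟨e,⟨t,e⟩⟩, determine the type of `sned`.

[[zib zeph] sned] must have type ⟨e,⟨t,e⟩⟩. The sister [zib zeph] has type ⟨t,t⟩; that is not a function onto ⟨e,⟨t,e⟩⟩, so sned must be the functor, of type ⟨⟨t,t⟩,⟨e,⟨t,e⟩⟩⟩.

⟨⟨t,t⟩,⟨e,⟨t,e⟩⟩⟩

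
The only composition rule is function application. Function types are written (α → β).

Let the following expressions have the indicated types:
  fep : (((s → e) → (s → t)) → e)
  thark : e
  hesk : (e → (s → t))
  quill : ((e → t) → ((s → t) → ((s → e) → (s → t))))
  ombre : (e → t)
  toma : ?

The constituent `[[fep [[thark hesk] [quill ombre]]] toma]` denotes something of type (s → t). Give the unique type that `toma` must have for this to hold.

(e → (s → t))

For [[fep [[thark hesk] [quill ombre]]] toma] to have type (s → t) with [fep [[thark hesk] [quill ombre]]] of type e, toma must be the function: toma : (e → (s → t)).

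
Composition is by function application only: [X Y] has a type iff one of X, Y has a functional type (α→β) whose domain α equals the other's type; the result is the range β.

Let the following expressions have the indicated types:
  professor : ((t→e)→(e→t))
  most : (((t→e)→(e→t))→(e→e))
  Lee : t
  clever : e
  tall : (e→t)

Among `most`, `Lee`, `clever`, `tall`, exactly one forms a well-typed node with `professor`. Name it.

most — combines: most : (((t→e)→(e→t))→(e→e)) takes professor : ((t→e)→(e→t)) as argument, giving (e→e).
Lee : t — no; professor wants (t→e), and Lee wants nothing (atomic).
clever : e — no; professor wants (t→e), and clever wants nothing (atomic).
tall : (e→t) — no; professor wants (t→e), and tall wants e.

most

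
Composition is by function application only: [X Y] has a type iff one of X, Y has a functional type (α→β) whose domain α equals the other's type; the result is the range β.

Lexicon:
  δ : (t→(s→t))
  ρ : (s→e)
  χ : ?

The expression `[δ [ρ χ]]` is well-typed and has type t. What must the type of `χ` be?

((s→e)→((t→(s→t))→t))

At [δ [ρ χ]] (required: t): δ is (t→(s→t)), which is not a function with range t; hence [ρ χ] is the functor — type ((t→(s→t))→t).
At [ρ χ] (required: ((t→(s→t))→t)): ρ is (s→e), which is not a function with range ((t→(s→t))→t); hence χ is the functor — type ((s→e)→((t→(s→t))→t)).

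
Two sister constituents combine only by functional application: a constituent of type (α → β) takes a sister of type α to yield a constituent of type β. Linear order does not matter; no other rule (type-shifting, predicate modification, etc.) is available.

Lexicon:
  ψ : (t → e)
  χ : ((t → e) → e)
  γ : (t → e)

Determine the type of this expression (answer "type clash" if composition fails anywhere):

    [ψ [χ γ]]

type clash

[χ γ]: functor χ : ((t → e) → e), argument γ : (t → e); result e.
[ψ [χ γ]]: (t → e) and e cannot combine by function application — type clash.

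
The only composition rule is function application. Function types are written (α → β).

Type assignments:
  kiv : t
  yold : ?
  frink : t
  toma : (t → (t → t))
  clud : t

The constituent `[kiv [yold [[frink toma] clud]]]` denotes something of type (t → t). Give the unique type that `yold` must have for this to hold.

(t → (t → (t → t)))

[kiv [yold [[frink toma] clud]]] must have type (t → t). The sister kiv has type t; that is not a function onto (t → t), so [yold [[frink toma] clud]] must be the functor, of type (t → (t → t)).
[yold [[frink toma] clud]] must have type (t → (t → t)). The sister [[frink toma] clud] has type t; that is not a function onto (t → (t → t)), so yold must be the functor, of type (t → (t → (t → t))).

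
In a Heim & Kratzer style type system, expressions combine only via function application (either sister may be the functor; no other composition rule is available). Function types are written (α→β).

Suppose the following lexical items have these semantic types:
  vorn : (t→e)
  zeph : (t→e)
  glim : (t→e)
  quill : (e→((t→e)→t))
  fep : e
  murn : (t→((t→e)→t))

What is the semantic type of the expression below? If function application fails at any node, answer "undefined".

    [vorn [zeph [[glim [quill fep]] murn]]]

e

[quill fep]: quill is (e→((t→e)→t)), fep is e; result ((t→e)→t).
[glim [quill fep]]: [quill fep] is ((t→e)→t), glim is (t→e); result t.
[[glim [quill fep]] murn]: murn is (t→((t→e)→t)), [glim [quill fep]] is t; result ((t→e)→t).
[zeph [[glim [quill fep]] murn]]: [[glim [quill fep]] murn] is ((t→e)→t), zeph is (t→e); result t.
[vorn [zeph [[glim [quill fep]] murn]]]: vorn is (t→e), [zeph [[glim [quill fep]] murn]] is t; result e.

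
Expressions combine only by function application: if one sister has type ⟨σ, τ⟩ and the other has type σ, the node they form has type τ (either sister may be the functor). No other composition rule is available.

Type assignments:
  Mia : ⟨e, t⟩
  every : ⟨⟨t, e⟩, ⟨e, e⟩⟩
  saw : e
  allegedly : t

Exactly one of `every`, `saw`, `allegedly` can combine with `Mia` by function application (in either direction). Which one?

saw

every : ⟨⟨t, e⟩, ⟨e, e⟩⟩ — no; Mia wants e, and every wants ⟨t, e⟩.
saw — combines: Mia : ⟨e, t⟩ takes saw : e as argument, giving t.
allegedly : t — no; Mia wants e, and allegedly wants nothing (atomic).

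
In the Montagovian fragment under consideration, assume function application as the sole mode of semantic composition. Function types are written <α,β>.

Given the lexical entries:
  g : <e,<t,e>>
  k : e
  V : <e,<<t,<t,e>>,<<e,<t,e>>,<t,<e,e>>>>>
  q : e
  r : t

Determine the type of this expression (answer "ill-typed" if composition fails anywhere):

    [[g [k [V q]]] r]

ill-typed

At [V q], V : <e,<<t,<t,e>>,<<e,<t,e>>,<t,<e,e>>>>> takes q : e, giving <<t,<t,e>>,<<e,<t,e>>,<t,<e,e>>>>.
[k [V q]]: e with <<t,<t,e>>,<<e,<t,e>>,<t,<e,e>>>> — neither is a function whose domain matches the other; composition fails here.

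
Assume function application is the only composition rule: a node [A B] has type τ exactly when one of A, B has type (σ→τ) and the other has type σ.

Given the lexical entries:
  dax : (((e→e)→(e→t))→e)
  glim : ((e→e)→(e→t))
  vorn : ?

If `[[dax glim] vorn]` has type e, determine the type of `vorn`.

(e→e)

At [[dax glim] vorn] (required: e): [dax glim] is e, which is not a function with range e; hence vorn is the functor — type (e→e).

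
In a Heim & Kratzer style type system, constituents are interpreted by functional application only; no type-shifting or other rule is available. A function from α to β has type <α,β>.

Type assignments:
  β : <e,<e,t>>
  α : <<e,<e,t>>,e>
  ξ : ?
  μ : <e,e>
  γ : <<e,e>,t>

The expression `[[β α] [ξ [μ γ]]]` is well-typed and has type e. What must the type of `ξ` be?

[[β α] [ξ [μ γ]]] is required to be e. [β α] : e cannot yield e as functor, so [ξ [μ γ]] : <e,e>.
[ξ [μ γ]] is required to be <e,e>. [μ γ] : t cannot yield <e,e> as functor, so ξ : <t,<e,e>>.

<t,<e,e>>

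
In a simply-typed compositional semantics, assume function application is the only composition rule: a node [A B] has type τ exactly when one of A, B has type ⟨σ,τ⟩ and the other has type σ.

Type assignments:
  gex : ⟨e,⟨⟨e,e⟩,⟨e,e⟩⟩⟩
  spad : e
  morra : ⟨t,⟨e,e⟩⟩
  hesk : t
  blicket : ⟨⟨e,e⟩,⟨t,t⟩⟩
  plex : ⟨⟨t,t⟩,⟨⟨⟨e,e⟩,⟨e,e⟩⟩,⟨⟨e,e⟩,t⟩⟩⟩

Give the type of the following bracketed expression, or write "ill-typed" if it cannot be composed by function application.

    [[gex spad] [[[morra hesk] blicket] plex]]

[gex spad]: ⟨e,⟨⟨e,e⟩,⟨e,e⟩⟩⟩ applied to e yields ⟨⟨e,e⟩,⟨e,e⟩⟩.
[morra hesk]: ⟨t,⟨e,e⟩⟩ applied to t yields ⟨e,e⟩.
[[morra hesk] blicket]: ⟨⟨e,e⟩,⟨t,t⟩⟩ applied to ⟨e,e⟩ yields ⟨t,t⟩.
[[[morra hesk] blicket] plex]: ⟨⟨t,t⟩,⟨⟨⟨e,e⟩,⟨e,e⟩⟩,⟨⟨e,e⟩,t⟩⟩⟩ applied to ⟨t,t⟩ yields ⟨⟨⟨e,e⟩,⟨e,e⟩⟩,⟨⟨e,e⟩,t⟩⟩.
[[gex spad] [[[morra hesk] blicket] plex]]: ⟨⟨⟨e,e⟩,⟨e,e⟩⟩,⟨⟨e,e⟩,t⟩⟩ applied to ⟨⟨e,e⟩,⟨e,e⟩⟩ yields ⟨⟨e,e⟩,t⟩.

⟨⟨e,e⟩,t⟩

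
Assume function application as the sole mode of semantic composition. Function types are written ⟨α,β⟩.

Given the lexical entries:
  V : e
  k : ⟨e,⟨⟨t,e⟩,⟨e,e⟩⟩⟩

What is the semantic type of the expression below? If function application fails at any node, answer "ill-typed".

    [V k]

⟨⟨t,e⟩,⟨e,e⟩⟩

[V k] — k of type ⟨e,⟨⟨t,e⟩,⟨e,e⟩⟩⟩ combines with V of type e: type ⟨⟨t,e⟩,⟨e,e⟩⟩.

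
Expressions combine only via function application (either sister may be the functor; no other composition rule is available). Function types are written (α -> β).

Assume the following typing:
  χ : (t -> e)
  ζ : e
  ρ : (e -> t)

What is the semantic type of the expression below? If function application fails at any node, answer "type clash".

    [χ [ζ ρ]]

e

At [ζ ρ], ρ : (e -> t) takes ζ : e, giving t.
At [χ [ζ ρ]], χ : (t -> e) takes [ζ ρ] : t, giving e.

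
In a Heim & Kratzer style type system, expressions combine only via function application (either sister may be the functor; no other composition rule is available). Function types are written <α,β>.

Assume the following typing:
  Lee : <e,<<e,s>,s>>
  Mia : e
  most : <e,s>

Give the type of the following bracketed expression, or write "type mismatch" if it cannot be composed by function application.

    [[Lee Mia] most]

[Lee Mia]: Lee is <e,<<e,s>,s>>, Mia is e; result <<e,s>,s>.
[[Lee Mia] most]: [Lee Mia] is <<e,s>,s>, most is <e,s>; result s.

s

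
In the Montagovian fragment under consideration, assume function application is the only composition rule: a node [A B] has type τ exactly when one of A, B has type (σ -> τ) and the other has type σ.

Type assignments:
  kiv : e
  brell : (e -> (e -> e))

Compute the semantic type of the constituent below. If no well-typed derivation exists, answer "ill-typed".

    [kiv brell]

(e -> e)

[kiv brell]: functor brell : (e -> (e -> e)), argument kiv : e; result (e -> e).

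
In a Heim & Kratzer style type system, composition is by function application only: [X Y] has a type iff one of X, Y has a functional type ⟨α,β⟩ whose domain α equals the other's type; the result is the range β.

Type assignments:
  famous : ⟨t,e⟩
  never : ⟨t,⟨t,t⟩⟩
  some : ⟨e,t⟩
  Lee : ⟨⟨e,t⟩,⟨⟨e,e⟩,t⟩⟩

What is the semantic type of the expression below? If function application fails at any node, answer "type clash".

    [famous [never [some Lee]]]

type clash

At [some Lee], Lee : ⟨⟨e,t⟩,⟨⟨e,e⟩,t⟩⟩ takes some : ⟨e,t⟩, giving ⟨⟨e,e⟩,t⟩.
[never [some Lee]]: ⟨t,⟨t,t⟩⟩ with ⟨⟨e,e⟩,t⟩ — neither is a function whose domain matches the other; composition fails here.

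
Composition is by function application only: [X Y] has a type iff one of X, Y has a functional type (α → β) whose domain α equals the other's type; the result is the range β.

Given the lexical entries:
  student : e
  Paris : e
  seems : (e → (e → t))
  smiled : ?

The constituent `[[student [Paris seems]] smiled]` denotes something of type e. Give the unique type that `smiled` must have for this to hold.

[[student [Paris seems]] smiled] must have type e. The sister [student [Paris seems]] has type t; that is not a function onto e, so smiled must be the functor, of type (t → e).

(t → e)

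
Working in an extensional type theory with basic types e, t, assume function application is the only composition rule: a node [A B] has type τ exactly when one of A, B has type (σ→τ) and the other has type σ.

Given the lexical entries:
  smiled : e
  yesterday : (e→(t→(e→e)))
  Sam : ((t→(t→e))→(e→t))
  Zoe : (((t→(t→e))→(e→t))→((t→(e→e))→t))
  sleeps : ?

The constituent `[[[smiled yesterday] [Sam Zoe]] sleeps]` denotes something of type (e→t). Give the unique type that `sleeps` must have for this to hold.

At [[[smiled yesterday] [Sam Zoe]] sleeps] (required: (e→t)): [[smiled yesterday] [Sam Zoe]] is t, which is not a function with range (e→t); hence sleeps is the functor — type (t→(e→t)).

(t→(e→t))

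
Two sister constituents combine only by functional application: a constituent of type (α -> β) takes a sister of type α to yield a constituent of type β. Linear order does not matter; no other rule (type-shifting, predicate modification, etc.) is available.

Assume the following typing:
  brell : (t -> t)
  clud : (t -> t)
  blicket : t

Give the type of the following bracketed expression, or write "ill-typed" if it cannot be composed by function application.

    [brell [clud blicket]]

t

[clud blicket]: functor clud : (t -> t), argument blicket : t; result t.
[brell [clud blicket]]: functor brell : (t -> t), argument [clud blicket] : t; result t.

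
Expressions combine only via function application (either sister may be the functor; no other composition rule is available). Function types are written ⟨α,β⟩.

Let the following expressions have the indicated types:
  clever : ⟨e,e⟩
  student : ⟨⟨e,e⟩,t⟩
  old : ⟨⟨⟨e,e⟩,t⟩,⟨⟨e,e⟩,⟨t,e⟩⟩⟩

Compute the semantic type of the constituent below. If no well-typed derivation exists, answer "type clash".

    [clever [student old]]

⟨t,e⟩

[student old]: old is ⟨⟨⟨e,e⟩,t⟩,⟨⟨e,e⟩,⟨t,e⟩⟩⟩, student is ⟨⟨e,e⟩,t⟩; result ⟨⟨e,e⟩,⟨t,e⟩⟩.
[clever [student old]]: [student old] is ⟨⟨e,e⟩,⟨t,e⟩⟩, clever is ⟨e,e⟩; result ⟨t,e⟩.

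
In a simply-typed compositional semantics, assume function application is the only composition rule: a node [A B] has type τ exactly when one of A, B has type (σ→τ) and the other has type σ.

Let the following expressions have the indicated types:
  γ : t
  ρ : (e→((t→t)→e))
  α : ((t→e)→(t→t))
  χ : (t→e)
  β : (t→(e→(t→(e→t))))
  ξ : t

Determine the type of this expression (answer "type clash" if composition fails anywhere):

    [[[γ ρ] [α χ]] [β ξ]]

type clash

[γ ρ]: t with (e→((t→t)→e)) — neither is a function whose domain matches the other; composition fails here.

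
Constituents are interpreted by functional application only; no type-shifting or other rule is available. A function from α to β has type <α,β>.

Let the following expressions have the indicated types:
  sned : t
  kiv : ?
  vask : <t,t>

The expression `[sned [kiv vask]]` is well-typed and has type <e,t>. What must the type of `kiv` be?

<<t,t>,<t,<e,t>>>

[sned [kiv vask]] must have type <e,t>. The sister sned has type t; that is not a function onto <e,t>, so [kiv vask] must be the functor, of type <t,<e,t>>.
[kiv vask] must have type <t,<e,t>>. The sister vask has type <t,t>; that is not a function onto <t,<e,t>>, so kiv must be the functor, of type <<t,t>,<t,<e,t>>>.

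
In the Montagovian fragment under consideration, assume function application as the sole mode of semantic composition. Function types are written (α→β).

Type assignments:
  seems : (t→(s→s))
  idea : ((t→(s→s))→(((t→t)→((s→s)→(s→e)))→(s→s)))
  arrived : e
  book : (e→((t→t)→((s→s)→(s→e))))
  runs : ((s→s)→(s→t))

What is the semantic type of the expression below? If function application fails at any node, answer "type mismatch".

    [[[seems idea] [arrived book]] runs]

(s→t)

[seems idea]: functor idea : ((t→(s→s))→(((t→t)→((s→s)→(s→e)))→(s→s))), argument seems : (t→(s→s)); result (((t→t)→((s→s)→(s→e)))→(s→s)).
[arrived book]: functor book : (e→((t→t)→((s→s)→(s→e)))), argument arrived : e; result ((t→t)→((s→s)→(s→e))).
[[seems idea] [arrived book]]: functor [seems idea] : (((t→t)→((s→s)→(s→e)))→(s→s)), argument [arrived book] : ((t→t)→((s→s)→(s→e))); result (s→s).
[[[seems idea] [arrived book]] runs]: functor runs : ((s→s)→(s→t)), argument [[seems idea] [arrived book]] : (s→s); result (s→t).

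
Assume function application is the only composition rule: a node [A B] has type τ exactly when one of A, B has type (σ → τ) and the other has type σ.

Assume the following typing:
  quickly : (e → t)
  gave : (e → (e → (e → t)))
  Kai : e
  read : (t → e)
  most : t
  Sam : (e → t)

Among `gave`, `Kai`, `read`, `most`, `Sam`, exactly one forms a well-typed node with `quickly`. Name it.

gave : (e → (e → (e → t))) — does not combine with quickly.
Kai — combines: quickly : (e → t) takes Kai : e as argument, giving t.
read : (t → e) — does not combine with quickly.
most : t — does not combine with quickly.
Sam : (e → t) — does not combine with quickly.

Kai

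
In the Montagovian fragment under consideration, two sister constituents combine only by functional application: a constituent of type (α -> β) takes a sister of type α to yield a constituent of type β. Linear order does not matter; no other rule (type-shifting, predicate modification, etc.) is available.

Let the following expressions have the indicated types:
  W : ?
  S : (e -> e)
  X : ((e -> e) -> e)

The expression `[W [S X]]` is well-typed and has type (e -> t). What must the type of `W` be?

[W [S X]] must have type (e -> t). The sister [S X] has type e; that is not a function onto (e -> t), so W must be the functor, of type (e -> (e -> t)).

(e -> (e -> t))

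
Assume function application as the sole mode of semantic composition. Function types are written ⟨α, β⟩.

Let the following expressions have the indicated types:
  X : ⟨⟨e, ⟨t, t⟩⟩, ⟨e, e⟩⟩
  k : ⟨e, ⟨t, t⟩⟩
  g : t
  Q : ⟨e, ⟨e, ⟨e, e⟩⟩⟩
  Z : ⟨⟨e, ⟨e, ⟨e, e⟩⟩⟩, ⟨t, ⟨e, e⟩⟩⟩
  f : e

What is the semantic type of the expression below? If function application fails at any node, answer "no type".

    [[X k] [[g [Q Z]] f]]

e

[X k] — X of type ⟨⟨e, ⟨t, t⟩⟩, ⟨e, e⟩⟩ combines with k of type ⟨e, ⟨t, t⟩⟩: type ⟨e, e⟩.
[Q Z] — Z of type ⟨⟨e, ⟨e, ⟨e, e⟩⟩⟩, ⟨t, ⟨e, e⟩⟩⟩ combines with Q of type ⟨e, ⟨e, ⟨e, e⟩⟩⟩: type ⟨t, ⟨e, e⟩⟩.
[g [Q Z]] — [Q Z] of type ⟨t, ⟨e, e⟩⟩ combines with g of type t: type ⟨e, e⟩.
[[g [Q Z]] f] — [g [Q Z]] of type ⟨e, e⟩ combines with f of type e: type e.
[[X k] [[g [Q Z]] f]] — [X k] of type ⟨e, e⟩ combines with [[g [Q Z]] f] of type e: type e.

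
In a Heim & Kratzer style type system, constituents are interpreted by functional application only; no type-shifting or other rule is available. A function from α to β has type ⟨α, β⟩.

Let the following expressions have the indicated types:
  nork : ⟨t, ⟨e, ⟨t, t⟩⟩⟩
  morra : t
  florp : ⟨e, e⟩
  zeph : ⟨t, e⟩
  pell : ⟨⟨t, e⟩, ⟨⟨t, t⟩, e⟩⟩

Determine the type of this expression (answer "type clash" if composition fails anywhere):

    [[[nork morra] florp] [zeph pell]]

type clash

[nork morra] — nork of type ⟨t, ⟨e, ⟨t, t⟩⟩⟩ combines with morra of type t: type ⟨e, ⟨t, t⟩⟩.
[[nork morra] florp]: ⟨e, ⟨t, t⟩⟩ with ⟨e, e⟩ — neither is a function whose domain matches the other; composition fails here.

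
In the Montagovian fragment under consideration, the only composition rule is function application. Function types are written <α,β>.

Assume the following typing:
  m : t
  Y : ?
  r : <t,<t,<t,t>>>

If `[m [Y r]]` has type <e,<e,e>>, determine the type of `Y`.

<<t,<t,<t,t>>>,<t,<e,<e,e>>>>

For [m [Y r]] to have type <e,<e,e>> with m of type t, [Y r] must be the function: [Y r] : <t,<e,<e,e>>>.
For [Y r] to have type <t,<e,<e,e>>> with r of type <t,<t,<t,t>>>, Y must be the function: Y : <<t,<t,<t,t>>>,<t,<e,<e,e>>>>.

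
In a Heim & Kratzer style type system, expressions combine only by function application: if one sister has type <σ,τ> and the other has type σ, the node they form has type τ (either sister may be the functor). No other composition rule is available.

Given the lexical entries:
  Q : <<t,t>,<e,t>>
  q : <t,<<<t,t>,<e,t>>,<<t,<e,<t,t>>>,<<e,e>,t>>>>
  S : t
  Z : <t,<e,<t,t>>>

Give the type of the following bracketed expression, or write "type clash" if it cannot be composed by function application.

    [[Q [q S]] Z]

[q S]: functor q : <t,<<<t,t>,<e,t>>,<<t,<e,<t,t>>>,<<e,e>,t>>>>, argument S : t; result <<<t,t>,<e,t>>,<<t,<e,<t,t>>>,<<e,e>,t>>>.
[Q [q S]]: functor [q S] : <<<t,t>,<e,t>>,<<t,<e,<t,t>>>,<<e,e>,t>>>, argument Q : <<t,t>,<e,t>>; result <<t,<e,<t,t>>>,<<e,e>,t>>.
[[Q [q S]] Z]: functor [Q [q S]] : <<t,<e,<t,t>>>,<<e,e>,t>>, argument Z : <t,<e,<t,t>>>; result <<e,e>,t>.

<<e,e>,t>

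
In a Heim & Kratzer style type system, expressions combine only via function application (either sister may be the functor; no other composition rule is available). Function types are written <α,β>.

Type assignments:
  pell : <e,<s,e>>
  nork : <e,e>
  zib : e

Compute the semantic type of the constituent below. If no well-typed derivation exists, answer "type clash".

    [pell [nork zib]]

[nork zib]: <e,e> applied to e yields e.
[pell [nork zib]]: <e,<s,e>> applied to e yields <s,e>.

<s,e>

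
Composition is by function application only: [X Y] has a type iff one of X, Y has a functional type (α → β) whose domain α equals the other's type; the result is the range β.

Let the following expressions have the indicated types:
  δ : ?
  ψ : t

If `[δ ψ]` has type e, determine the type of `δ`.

[δ ψ] must have type e. The sister ψ has type t; that is not a function onto e, so δ must be the functor, of type (t → e).

(t → e)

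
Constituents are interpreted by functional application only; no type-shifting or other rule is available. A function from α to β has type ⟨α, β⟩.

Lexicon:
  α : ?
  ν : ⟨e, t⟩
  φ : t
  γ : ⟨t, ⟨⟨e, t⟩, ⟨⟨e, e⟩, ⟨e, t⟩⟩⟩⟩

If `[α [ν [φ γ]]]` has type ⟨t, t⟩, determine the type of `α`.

⟨⟨⟨e, e⟩, ⟨e, t⟩⟩, ⟨t, t⟩⟩

[α [ν [φ γ]]] must have type ⟨t, t⟩. The sister [ν [φ γ]] has type ⟨⟨e, e⟩, ⟨e, t⟩⟩; that is not a function onto ⟨t, t⟩, so α must be the functor, of type ⟨⟨⟨e, e⟩, ⟨e, t⟩⟩, ⟨t, t⟩⟩.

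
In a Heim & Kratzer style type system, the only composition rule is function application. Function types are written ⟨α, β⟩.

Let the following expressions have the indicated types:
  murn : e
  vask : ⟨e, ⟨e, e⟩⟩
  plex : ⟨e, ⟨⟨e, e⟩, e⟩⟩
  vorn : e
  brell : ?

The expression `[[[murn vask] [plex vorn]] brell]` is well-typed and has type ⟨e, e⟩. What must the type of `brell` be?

At [[[murn vask] [plex vorn]] brell] (required: ⟨e, e⟩): [[murn vask] [plex vorn]] is e, which is not a function with range ⟨e, e⟩; hence brell is the functor — type ⟨e, ⟨e, e⟩⟩.

⟨e, ⟨e, e⟩⟩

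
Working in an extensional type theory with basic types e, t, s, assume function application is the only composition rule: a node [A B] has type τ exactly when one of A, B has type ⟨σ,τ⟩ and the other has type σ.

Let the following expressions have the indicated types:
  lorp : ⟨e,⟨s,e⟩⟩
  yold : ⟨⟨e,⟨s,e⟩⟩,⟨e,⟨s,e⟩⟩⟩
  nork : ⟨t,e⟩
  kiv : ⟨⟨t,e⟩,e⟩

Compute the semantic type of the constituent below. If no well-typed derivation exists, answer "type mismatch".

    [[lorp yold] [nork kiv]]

At [lorp yold], yold : ⟨⟨e,⟨s,e⟩⟩,⟨e,⟨s,e⟩⟩⟩ takes lorp : ⟨e,⟨s,e⟩⟩, giving ⟨e,⟨s,e⟩⟩.
At [nork kiv], kiv : ⟨⟨t,e⟩,e⟩ takes nork : ⟨t,e⟩, giving e.
At [[lorp yold] [nork kiv]], [lorp yold] : ⟨e,⟨s,e⟩⟩ takes [nork kiv] : e, giving ⟨s,e⟩.

⟨s,e⟩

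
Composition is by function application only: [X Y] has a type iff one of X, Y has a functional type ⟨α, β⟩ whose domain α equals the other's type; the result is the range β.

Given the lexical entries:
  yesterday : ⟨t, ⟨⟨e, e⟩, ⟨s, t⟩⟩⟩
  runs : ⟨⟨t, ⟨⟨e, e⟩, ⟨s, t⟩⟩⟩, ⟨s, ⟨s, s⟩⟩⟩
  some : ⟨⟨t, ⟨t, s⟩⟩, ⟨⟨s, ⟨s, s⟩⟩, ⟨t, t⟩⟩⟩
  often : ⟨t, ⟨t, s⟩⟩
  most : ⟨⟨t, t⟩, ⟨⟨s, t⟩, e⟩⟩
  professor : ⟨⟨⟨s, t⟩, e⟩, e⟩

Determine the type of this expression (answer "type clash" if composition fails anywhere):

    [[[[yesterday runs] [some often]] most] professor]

[yesterday runs]: functor runs : ⟨⟨t, ⟨⟨e, e⟩, ⟨s, t⟩⟩⟩, ⟨s, ⟨s, s⟩⟩⟩, argument yesterday : ⟨t, ⟨⟨e, e⟩, ⟨s, t⟩⟩⟩; result ⟨s, ⟨s, s⟩⟩.
[some often]: functor some : ⟨⟨t, ⟨t, s⟩⟩, ⟨⟨s, ⟨s, s⟩⟩, ⟨t, t⟩⟩⟩, argument often : ⟨t, ⟨t, s⟩⟩; result ⟨⟨s, ⟨s, s⟩⟩, ⟨t, t⟩⟩.
[[yesterday runs] [some often]]: functor [some often] : ⟨⟨s, ⟨s, s⟩⟩, ⟨t, t⟩⟩, argument [yesterday runs] : ⟨s, ⟨s, s⟩⟩; result ⟨t, t⟩.
[[[yesterday runs] [some often]] most]: functor most : ⟨⟨t, t⟩, ⟨⟨s, t⟩, e⟩⟩, argument [[yesterday runs] [some often]] : ⟨t, t⟩; result ⟨⟨s, t⟩, e⟩.
[[[[yesterday runs] [some often]] most] professor]: functor professor : ⟨⟨⟨s, t⟩, e⟩, e⟩, argument [[[yesterday runs] [some often]] most] : ⟨⟨s, t⟩, e⟩; result e.

e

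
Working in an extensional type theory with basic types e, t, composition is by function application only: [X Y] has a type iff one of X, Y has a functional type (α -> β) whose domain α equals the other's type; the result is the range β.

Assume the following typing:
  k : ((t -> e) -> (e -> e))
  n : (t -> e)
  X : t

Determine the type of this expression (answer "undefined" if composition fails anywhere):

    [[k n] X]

[k n]: ((t -> e) -> (e -> e)) applied to (t -> e) yields (e -> e).
[[k n] X]: (e -> e) with t — neither is a function whose domain matches the other; composition fails here.

undefined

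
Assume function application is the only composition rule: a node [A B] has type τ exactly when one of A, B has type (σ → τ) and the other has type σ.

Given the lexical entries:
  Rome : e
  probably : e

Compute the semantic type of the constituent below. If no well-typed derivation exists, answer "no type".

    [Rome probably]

[Rome probably]: e with e — neither is a function whose domain matches the other; composition fails here.

no type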